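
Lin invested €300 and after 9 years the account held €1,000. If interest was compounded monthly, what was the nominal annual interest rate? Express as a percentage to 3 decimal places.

(1 + r/12)^108 = 1,000/300 = 3.33333.
1 + r/12 = 3.33333^(1/108) ≈ 1.01121, so r/12 ≈ 0.0112103.
r ≈ 12·0.0112103 = 13.45232%.

13.452%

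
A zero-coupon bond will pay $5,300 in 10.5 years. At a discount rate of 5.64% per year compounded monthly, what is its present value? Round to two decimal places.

$2,935.55

Periodic rate = 5.64%/12 = 0.0047; 126 periods.
P = 5,300/(1 + 0.0047)^126 ≈ 5,300/1.805455068 ≈ 2,935.5480.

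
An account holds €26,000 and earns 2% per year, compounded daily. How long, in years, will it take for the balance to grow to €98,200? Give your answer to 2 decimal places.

We need (1 + 0.0000547945)^(365t) = 3.7769, so 365t = ln 3.7769 / ln 1.000055 ≈ 24253.2661.
t ≈ 24253.2661/365 = 66.4473 years.

66.45 years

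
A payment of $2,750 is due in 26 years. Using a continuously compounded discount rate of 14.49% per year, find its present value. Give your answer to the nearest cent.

$63.56

P = A·e^(−rt) = 2,750·e^(−3.7674).
e^(−3.7674) ≈ 0.02311207664, so P ≈ 63.5582.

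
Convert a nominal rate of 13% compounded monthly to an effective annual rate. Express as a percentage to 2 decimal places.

13.80%

One year is 12 periods at 0.0108333 each: (1 + 0.0108333)^12 ≈ 1.138032.
EAR = 1.138032 − 1 ≈ 13.80325%.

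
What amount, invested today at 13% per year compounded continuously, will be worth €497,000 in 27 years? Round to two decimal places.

P = A·e^(−rt) = 497,000·e^(−3.51).
e^(−3.51) ≈ 0.0298969144369, so P ≈ 14,858.7665.

€14,858.77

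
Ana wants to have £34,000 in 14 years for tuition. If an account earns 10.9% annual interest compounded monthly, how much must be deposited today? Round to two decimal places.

Periodic rate = 10.9%/12 = 0.00908333; 168 periods.
P = 34,000/(1 + 0.109/12)^168 ≈ 34,000/4.5681627562 ≈ 7,442.8171.

£7,442.82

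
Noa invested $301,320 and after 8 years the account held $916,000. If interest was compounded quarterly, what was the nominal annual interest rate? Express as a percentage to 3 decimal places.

(1 + r/4)^32 = 916,000/301,320 = 3.03996.
1 + r/4 = 3.03996^(1/32) ≈ 1.035356, so r/4 ≈ 0.0353558.
r ≈ 4·0.0353558 = 14.14231%.

14.142%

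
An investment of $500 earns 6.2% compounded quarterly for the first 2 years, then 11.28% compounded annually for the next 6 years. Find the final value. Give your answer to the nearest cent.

Phase 1: 500·(1 + 0.0155)^8 ≈ 565.4698.
Phase 2: 565.4698·(1 + 0.1128)^6 ≈ 1,073.7721.

$1,073.77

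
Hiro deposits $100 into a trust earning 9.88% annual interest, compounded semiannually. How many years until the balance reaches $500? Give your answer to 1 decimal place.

16.7 years

We need (1 + 0.0494)^(2t) = 5, so 2t = ln 5 / ln 1.0494 ≈ 33.3780.
t ≈ 33.3780/2 = 16.6890 years.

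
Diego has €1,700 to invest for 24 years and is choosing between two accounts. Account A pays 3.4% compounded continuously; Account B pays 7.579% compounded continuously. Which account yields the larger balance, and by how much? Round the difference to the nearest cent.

Account A growth factor: e^(0.034·24) = e^0.816 ≈ 2.261435978; balance ≈ 3,844.4412.
Account B growth factor: e^(0.07579·24) = e^1.81896 ≈ 6.1654430537; balance ≈ 10,481.2532.
Account B is larger by 6,636.8120.

Account B, by €6,636.81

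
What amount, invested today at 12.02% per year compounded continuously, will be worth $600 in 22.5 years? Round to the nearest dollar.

$40

P = A·e^(−rt) = 600·e^(−2.7045).
e^(−2.7045) ≈ 0.0669037674, so P ≈ 40.1423.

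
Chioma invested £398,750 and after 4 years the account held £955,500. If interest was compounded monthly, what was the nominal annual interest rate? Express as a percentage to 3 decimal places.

(1 + r/12)^48 = 955,500/398,750 = 2.39624.
1 + r/12 = 2.39624^(1/48) ≈ 1.018373, so r/12 ≈ 0.018373.
r ≈ 12·0.018373 = 22.04760%.

22.048%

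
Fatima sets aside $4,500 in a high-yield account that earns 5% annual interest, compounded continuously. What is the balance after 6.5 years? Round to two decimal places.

A = P·e^(rt) = 4,500·e^(0.05·6.5) = 4,500·e^0.325.
e^0.325 ≈ 1.384030646, so A ≈ 6,228.1379.

$6,228.14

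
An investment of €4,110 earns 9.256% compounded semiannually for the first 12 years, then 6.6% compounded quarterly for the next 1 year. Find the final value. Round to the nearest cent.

After 12 years at 9.256%: 4,110 × 2.9617620841 ≈ 12,172.8422.
Then 1 years at 6.6%: 12,172.8422 × 1.0676515426 ≈ 12,996.3537.

€12,996.35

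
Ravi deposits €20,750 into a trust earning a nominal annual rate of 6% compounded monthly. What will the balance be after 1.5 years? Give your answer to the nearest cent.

€22,699.03

Periodic rate = 6%/12 = 0.005; periods = 12·1.5 = 18.
A = 20,750·(1 + 0.005)^18 ≈ 20,750·1.0939289396 ≈ 22,699.0255.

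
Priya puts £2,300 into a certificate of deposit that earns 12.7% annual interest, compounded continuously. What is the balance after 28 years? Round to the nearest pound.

£80,552

A = P·e^(rt) = 2,300·e^(0.127·28) = 2,300·e^3.556.
e^3.556 ≈ 35.022825287, so A ≈ 80,552.4982.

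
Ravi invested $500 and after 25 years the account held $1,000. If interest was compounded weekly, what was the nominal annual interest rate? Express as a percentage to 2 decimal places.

2.77%

(1 + r/52)^1300 = 1,000/500 = 2.
1 + r/52 = 2^(1/1300) ≈ 1.000533, so r/52 ≈ 0.000533332.
r ≈ 52·0.000533332 = 2.77333%.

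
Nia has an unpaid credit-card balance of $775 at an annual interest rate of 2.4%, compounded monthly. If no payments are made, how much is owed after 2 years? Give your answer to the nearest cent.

Growth factor = (1 + 0.002)^24 ≈ 1.04912036.
A ≈ 775 × 1.04912036 ≈ 813.0683.

$813.07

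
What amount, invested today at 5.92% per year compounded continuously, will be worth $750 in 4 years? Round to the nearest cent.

$591.86

P = A·e^(−rt) = 750·e^(−0.2368).
e^(−0.2368) ≈ 0.789149102, so P ≈ 591.8618.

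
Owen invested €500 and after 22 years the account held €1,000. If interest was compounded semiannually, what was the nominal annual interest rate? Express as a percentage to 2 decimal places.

(1 + r/2)^44 = 1,000/500 = 2.
1 + r/2 = 2^(1/44) ≈ 1.015878, so r/2 ≈ 0.0158781.
r ≈ 2·0.0158781 = 3.17562%.

3.18%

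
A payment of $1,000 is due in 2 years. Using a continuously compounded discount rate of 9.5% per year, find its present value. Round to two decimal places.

$826.96

P = A·e^(−rt) = 1,000·e^(−0.19).
e^(−0.19) ≈ 0.826959134, so P ≈ 826.9591.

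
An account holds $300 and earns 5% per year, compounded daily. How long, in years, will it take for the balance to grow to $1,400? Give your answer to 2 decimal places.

(1 + 0.000136986)^(365t) = 1,400/300 = 4.6667.
365t·ln(1 + 0.000136986) = ln(4.6667); 365t = 1.5404/0.000136977 ≈ 11246.0190.
t ≈ 30.8110 years.

30.81 years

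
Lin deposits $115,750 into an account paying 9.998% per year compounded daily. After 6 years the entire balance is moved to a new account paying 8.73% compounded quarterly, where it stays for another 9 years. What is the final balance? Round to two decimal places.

$458,738.05

After 6 years at 9.998%: 115,750 × 1.8217505074 ≈ 210,867.6212.
Then 9 years at 8.73%: 210,867.6212 × 2.17547883153 ≈ 458,738.0462.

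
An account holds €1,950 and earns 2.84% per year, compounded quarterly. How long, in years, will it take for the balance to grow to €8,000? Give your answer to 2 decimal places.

(1 + 0.0071)^(4t) = 8,000/1,950 = 4.1026.
4t·ln(1 + 0.0071) = ln(4.1026); 4t = 1.4116/0.00707491 ≈ 199.5236.
t ≈ 49.8809 years.

49.88 years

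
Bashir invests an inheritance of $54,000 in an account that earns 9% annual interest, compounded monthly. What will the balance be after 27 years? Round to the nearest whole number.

Periodic rate = 9%/12 = 0.0075; periods = 12·27 = 324.
A = 54,000·(1 + 0.0075)^324 ≈ 54,000·11.2563544337 ≈ 607,843.1394.

$607,843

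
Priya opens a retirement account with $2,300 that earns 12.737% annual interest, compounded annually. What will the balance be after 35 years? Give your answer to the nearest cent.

$152,775.75

Growth factor = (1 + 0.12737)^35 ≈ 66.4242382948.
A ≈ 2,300 × 66.4242382948 ≈ 152,775.7481.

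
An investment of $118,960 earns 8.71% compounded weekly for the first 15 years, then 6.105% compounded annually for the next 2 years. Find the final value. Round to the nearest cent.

Phase 1: 118,960·(1 + 0.001675)^780 ≈ 438,866.0884.
Phase 2: 438,866.0884·(1 + 0.06105)^2 ≈ 494,087.3367.

$494,087.34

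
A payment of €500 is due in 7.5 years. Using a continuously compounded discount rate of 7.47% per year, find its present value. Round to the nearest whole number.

€286

P = A·e^(−rt) = 500·e^(−0.56025).
e^(−0.56025) ≈ 0.571066279, so P ≈ 285.5331.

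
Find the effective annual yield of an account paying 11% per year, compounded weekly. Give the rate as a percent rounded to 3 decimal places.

11.615%

EAR = (1 + 11%/52)^52 − 1 = (1 + 0.00211538)^52 − 1.
(1 + 0.00211538)^52 ≈ 1.116148, so EAR ≈ 11.61484%.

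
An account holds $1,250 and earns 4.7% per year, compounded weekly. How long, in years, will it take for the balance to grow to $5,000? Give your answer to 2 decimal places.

29.51 years

(1 + 0.000903846)^(52t) = 5,000/1,250 = 4.
52t·ln(1 + 0.000903846) = ln(4); 52t = 1.3863/0.000903438 ≈ 1534.4655.
t ≈ 29.5090 years.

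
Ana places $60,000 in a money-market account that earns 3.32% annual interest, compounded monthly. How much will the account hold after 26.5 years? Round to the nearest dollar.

Growth factor = (1 + 0.0332/12)^318 ≈ 2.4074911375.
A ≈ 60,000 × 2.4074911375 ≈ 144,449.4683.

$144,449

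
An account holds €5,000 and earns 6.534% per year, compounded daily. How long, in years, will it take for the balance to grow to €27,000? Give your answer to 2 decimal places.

25.81 years

(1 + 0.000179014)^(365t) = 27,000/5,000 = 5.4.
365t·ln(1 + 0.000179014) = ln(5.4); 365t = 1.6864/0.000178998 ≈ 9421.3454.
t ≈ 25.8119 years.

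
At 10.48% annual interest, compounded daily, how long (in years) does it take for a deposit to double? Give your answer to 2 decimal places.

(1 + 0.000287123)^(365t) = 2.
365t = ln 2 / ln(1 + 0.000287123) ≈ 0.69315/0.000287082 ≈ 2414.4565.
t ≈ 6.6149.

6.61 years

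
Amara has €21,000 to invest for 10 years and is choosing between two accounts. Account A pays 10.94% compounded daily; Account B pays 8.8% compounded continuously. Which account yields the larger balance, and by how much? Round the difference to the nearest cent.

Account A growth factor: (1 + 0.1094/365)^3650 ≈ 2.9857055456; balance ≈ 62,699.8165.
Account B growth factor: e^(0.088·10) = e^0.88 ≈ 2.4108997064; balance ≈ 50,628.8938.
Account A is larger by 12,070.9226.

Account A, by €12,070.92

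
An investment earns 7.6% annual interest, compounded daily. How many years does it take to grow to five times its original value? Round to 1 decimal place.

21.2 years

(1 + 0.000208219)^(365t) = 5.
365t = ln 5 / ln(1 + 0.000208219) ≈ 1.6094/0.000208198 ≈ 7730.3420.
t ≈ 21.1790.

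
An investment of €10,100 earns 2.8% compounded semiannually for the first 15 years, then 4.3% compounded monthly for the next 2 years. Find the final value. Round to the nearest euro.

Phase 1: 10,100·(1 + 0.014)^30 ≈ 15,327.1012.
Phase 2: 15,327.1012·(1 + 0.043/12)^24 ≈ 16,701.0044.

€16,701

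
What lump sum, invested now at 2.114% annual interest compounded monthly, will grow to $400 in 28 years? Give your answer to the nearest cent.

Growth factor = (1 + 0.02114/12)^336 ≈ 1.80651437.
P = 400/1.80651437 ≈ 221.4209.

$221.42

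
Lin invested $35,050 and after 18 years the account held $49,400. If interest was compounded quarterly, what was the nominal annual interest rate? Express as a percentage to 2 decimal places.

1.91%

The 72-period growth factor is 49,400/35,050 = 1.40942.
r/4 = 1.40942^(1/72) − 1 ≈ 0.00477769, so r ≈ 4·0.00477769 = 1.91108%.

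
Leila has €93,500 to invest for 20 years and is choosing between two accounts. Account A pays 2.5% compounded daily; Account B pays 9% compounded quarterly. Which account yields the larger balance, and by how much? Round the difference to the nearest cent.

Account B, by €400,315.79

Account A growth factor: (1 + 0.025/365)^7300 ≈ 1.6486930407; balance ≈ 154,152.7993.
Account B growth factor: (1 + 0.0225)^80 ≈ 5.93014529731; balance ≈ 554,468.5853.
Account B is larger by 400,315.7860.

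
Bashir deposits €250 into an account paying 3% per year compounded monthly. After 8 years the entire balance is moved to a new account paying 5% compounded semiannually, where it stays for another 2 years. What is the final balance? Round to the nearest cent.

Phase 1: 250·(1 + 0.0025)^96 ≈ 317.7171.
Phase 2: 317.7171·(1 + 0.025)^4 ≈ 350.7002.

€350.70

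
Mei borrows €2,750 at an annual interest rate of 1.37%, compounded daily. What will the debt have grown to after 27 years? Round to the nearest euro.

Growth factor = (1 + 0.0137/365)^9855 ≈ 1.4475798.
A ≈ 2,750 × 1.4475798 ≈ 3,980.8444.

€3,981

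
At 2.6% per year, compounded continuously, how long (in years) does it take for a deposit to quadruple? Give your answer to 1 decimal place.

e^(0.026t) = 4, so 0.026t = ln 4 ≈ 1.3863.
t ≈ 1.3863/0.026 ≈ 53.3190.

53.3 years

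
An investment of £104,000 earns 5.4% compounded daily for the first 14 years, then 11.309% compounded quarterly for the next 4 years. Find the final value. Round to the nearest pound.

After 14 years at 5.4%: 104,000 × 2.12962111204 ≈ 221,480.5957.
Then 4 years at 11.309%: 221,480.5957 × 1.56218167775 ≈ 345,992.9285.

£345,993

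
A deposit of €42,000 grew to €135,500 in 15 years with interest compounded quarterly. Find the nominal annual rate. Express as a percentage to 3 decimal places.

7.885%

The 60-period growth factor is 135,500/42,000 = 3.22619.
r/4 = 3.22619^(1/60) − 1 ≈ 0.0197135, so r ≈ 4·0.0197135 = 7.88540%.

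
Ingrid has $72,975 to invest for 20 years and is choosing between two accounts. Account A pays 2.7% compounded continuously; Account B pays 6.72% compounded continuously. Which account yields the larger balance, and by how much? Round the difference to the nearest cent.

Account A growth factor: e^(0.027·20) = e^0.54 ≈ 1.71600686218; balance ≈ 125,225.6008.
Account B growth factor: e^(0.0672·20) = e^1.344 ≈ 3.83435027251; balance ≈ 279,811.7111.
Account B is larger by 154,586.1104.

Account B, by $154,586.11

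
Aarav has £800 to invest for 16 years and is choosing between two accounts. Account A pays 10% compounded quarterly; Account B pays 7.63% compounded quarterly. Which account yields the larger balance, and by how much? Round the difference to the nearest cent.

A: (1 + 0.025)^64 ≈ 4.856544641, so 800 × 4.856544641 ≈ 3,885.2357.
B: (1 + 0.019075)^64 ≈ 3.351146743, so 800 × 3.351146743 ≈ 2,680.9174.
Difference ≈ 1,204.3183 in favor of A.

Account A, by £1,204.32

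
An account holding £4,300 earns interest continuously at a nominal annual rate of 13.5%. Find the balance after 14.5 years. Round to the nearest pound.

£30,451

A = P·e^(rt) = 4,300·e^(0.135·14.5) = 4,300·e^1.9575.
e^1.9575 ≈ 7.0816009144, so A ≈ 30,450.8839.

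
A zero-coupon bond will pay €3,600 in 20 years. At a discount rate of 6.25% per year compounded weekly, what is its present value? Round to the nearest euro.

€1,032

Periodic rate = 6.25%/52 = 0.00120192; 1040 periods.
P = 3,600/(1 + 0.0625/52)^1040 ≈ 3,600/3.487724087 ≈ 1,032.1917.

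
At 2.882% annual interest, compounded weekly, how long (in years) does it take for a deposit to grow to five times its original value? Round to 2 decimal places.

55.86 years

(1 + 0.000554231)^(52t) = 5.
52t = ln 5 / ln(1 + 0.000554231) ≈ 1.6094/0.000554077 ≈ 2904.7176.
t ≈ 55.8600.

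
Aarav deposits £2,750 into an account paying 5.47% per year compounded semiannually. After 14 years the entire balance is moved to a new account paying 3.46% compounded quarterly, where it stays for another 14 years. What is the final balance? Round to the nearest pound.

After 14 years at 5.47%: 2,750 × 2.128707094 ≈ 5,853.9445.
Then 14 years at 3.46%: 5,853.9445 × 1.619823145 ≈ 9,482.3548.

£9,482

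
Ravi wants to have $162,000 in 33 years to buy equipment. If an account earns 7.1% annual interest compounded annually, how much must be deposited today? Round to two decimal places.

$16,844.67

Growth factor = (1 + 0.071)^33 ≈ 9.61728613535.
P = 162,000/9.61728613535 ≈ 16,844.6688.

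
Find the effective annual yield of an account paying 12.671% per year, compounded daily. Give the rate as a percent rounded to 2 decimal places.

13.51%

One year is 365 periods at 0.000347151 each: (1 + 0.000347151)^365 ≈ 1.135063.
EAR = 1.135063 − 1 ≈ 13.50628%.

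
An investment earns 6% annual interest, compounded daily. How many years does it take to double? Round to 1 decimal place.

11.6 years

(1 + 0.000164384)^(365t) = 2.
365t = ln 2 / ln(1 + 0.000164384) ≈ 0.69315/0.00016437 ≈ 4216.9919.
t ≈ 11.5534.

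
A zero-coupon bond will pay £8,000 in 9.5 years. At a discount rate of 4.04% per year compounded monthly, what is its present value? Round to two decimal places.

£5,453.66

Growth factor = (1 + 0.0404/12)^114 ≈ 1.466905945.
P = 8,000/1.466905945 ≈ 5,453.6557.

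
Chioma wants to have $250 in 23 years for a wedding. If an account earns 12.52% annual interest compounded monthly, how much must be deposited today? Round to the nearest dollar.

$14

Growth factor = (1 + 0.1252/12)^276 ≈ 17.5434693.
P = 250/17.5434693 ≈ 14.2503.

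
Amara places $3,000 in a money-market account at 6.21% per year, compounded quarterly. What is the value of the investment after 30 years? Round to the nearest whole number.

Growth factor = (1 + 0.015525)^120 ≈ 6.3514708626.
A ≈ 3,000 × 6.3514708626 ≈ 19,054.4126.

$19,054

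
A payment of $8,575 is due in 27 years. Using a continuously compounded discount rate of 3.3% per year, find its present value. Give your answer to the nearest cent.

P = A·e^(−rt) = 8,575·e^(−0.891).
e^(−0.891) ≈ 0.4102453023, so P ≈ 3,517.8535.

$3,517.85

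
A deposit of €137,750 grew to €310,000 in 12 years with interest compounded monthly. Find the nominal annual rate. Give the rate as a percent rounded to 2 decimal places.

The 144-period growth factor is 310,000/137,750 = 2.25045.
r/12 = 2.25045^(1/144) − 1 ≈ 0.00564875, so r ≈ 12·0.00564875 = 6.77851%.

6.78%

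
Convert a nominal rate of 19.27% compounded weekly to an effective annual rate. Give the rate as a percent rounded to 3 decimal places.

21.209%

EAR = (1 + 19.27%/52)^52 − 1 = (1 + 0.00370577)^52 − 1.
(1 + 0.00370577)^52 ≈ 1.212087, so EAR ≈ 21.20872%.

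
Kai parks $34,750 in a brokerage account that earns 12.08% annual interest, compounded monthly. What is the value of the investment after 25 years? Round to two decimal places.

$701,401.27

Growth factor = (1 + 0.1208/12)^300 ≈ 20.1842093356.
A ≈ 34,750 × 20.1842093356 ≈ 701,401.2744.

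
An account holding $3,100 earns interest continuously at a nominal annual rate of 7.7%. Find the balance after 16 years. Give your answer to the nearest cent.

$10,627.04

A = P·e^(rt) = 3,100·e^(0.077·16) = 3,100·e^1.232.
e^1.232 ≈ 3.4280788424, so A ≈ 10,627.0444.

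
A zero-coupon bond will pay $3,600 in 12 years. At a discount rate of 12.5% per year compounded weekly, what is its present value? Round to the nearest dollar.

Periodic rate = 12.5%/52 = 0.00240385; 624 periods.
P = 3,600/(1 + 0.125/52)^624 ≈ 3,600/4.473629283 ≈ 804.7158.

$805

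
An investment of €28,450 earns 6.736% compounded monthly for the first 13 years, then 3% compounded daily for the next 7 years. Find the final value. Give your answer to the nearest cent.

€84,046.56

Phase 1: 28,450·(1 + 0.06736/12)^156 ≈ 68,127.4065.
Phase 2: 68,127.4065·(1 + 0.03/365)^2555 ≈ 84,046.5614.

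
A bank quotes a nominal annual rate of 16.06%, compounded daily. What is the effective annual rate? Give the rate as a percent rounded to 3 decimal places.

One year is 365 periods at 0.00044 each: (1 + 0.00044)^365 ≈ 1.174174.
EAR = 1.174174 − 1 ≈ 17.41737%.

17.417%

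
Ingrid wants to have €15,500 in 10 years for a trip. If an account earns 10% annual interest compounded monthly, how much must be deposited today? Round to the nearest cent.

Periodic rate = 10%/12 = 0.00833333; 120 periods.
P = 15,500/(1 + 0.1/12)^120 ≈ 15,500/2.7070414909 ≈ 5,725.8081.

€5,725.81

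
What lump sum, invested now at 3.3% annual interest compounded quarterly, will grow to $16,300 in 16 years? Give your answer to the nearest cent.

$9,634.31

Periodic rate = 3.3%/4 = 0.00825; 64 periods.
P = 16,300/(1 + 0.00825)^64 ≈ 16,300/1.691869119 ≈ 9,634.3150.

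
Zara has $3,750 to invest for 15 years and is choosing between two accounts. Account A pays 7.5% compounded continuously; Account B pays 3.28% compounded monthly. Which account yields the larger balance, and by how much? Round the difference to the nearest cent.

Account A growth factor: e^(0.075·15) = e^1.125 ≈ 3.0802168489; balance ≈ 11,550.8132.
Account B growth factor: (1 + 0.0328/12)^180 ≈ 1.634486721; balance ≈ 6,129.3252.
Account A is larger by 5,421.4880.

Account A, by $5,421.49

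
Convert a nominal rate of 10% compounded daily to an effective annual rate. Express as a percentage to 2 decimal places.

EAR = (1 + 10%/365)^365 − 1 = (1 + 0.000273973)^365 − 1.
(1 + 0.000273973)^365 ≈ 1.105156, so EAR ≈ 10.51558%.

10.52%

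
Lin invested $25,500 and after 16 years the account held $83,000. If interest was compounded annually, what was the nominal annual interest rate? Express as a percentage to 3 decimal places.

(1 + r)^16 = 83,000/25,500 = 3.2549.
1 + r = 3.2549^(1/16) ≈ 1.076549, so r ≈ 0.0765485.
r ≈ 7.65485%.

7.655%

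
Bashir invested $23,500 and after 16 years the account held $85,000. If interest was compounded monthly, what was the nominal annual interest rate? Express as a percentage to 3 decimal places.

The 192-period growth factor is 85,000/23,500 = 3.61702.
r/12 = 3.61702^(1/192) − 1 ≈ 0.00671857, so r ≈ 12·0.00671857 = 8.06228%.

8.062%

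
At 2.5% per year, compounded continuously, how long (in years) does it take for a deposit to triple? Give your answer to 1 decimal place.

43.9 years

e^(0.025t) = 3, so 0.025t = ln 3 ≈ 1.0986.
t ≈ 1.0986/0.025 ≈ 43.9445.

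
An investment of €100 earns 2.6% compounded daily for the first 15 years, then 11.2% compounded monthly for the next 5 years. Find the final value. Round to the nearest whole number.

Phase 1: 100·(1 + 0.026/365)^5475 ≈ 147.6960.
Phase 2: 147.6960·(1 + 0.112/12)^60 ≈ 257.8967.

€258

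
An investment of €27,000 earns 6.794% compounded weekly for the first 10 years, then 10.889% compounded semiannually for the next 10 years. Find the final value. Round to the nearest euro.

€153,713

Phase 1: 27,000·(1 + 0.06794/52)^520 ≈ 53,239.1177.
Phase 2: 53,239.1177·(1 + 0.054445)^20 ≈ 153,712.6060.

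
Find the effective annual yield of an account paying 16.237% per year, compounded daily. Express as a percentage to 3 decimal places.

EAR = (1 + 16.237%/365)^365 − 1 = (1 + 0.000444849)^365 − 1.
(1 + 0.000444849)^365 ≈ 1.176253, so EAR ≈ 17.62529%.

17.625%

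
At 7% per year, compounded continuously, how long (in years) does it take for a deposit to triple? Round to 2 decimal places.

e^(0.07t) = 3, so 0.07t = ln 3 ≈ 1.0986.
t ≈ 1.0986/0.07 ≈ 15.6945.

15.69 years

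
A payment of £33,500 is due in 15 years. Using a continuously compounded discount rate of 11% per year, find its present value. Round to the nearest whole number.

£6,434

P = A·e^(−rt) = 33,500·e^(−1.65).
e^(−1.65) ≈ 0.19204990862, so P ≈ 6,433.6719.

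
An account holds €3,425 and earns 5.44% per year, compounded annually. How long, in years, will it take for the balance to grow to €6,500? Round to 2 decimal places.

12.10 years

We need (1 + 0.0544)^t = 1.8978, so t = ln 1.8978 / ln 1.0544 ≈ 12.0951.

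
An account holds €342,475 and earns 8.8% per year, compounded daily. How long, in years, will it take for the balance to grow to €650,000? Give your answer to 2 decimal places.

7.28 years

We need (1 + 0.000241096)^(365t) = 1.8979, so 365t = ln 1.8979 / ln 1.000241 ≈ 2658.0749.
t ≈ 2658.0749/365 = 7.2824 years.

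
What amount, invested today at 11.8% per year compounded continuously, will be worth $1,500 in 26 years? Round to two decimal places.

$69.77

P = A·e^(−rt) = 1,500·e^(−3.068).
e^(−3.068) ≈ 0.04651409007, so P ≈ 69.7711.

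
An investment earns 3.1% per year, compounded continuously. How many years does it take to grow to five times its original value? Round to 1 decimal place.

e^(0.031t) = 5, so 0.031t = ln 5 ≈ 1.6094.
t ≈ 1.6094/0.031 ≈ 51.9174.

51.9 years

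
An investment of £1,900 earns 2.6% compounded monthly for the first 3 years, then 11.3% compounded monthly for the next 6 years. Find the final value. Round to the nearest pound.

£4,033

After 3 years at 2.6%: 1,900 × 1.081031439 ≈ 2,053.9597.
Then 6 years at 11.3%: 2,053.9597 × 1.963694504 ≈ 4,033.3494.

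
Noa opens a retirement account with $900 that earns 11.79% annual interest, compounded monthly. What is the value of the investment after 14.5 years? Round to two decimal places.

$4,932.50

Growth factor = (1 + 0.009825)^174 ≈ 5.480555374.
A ≈ 900 × 5.480555374 ≈ 4,932.4998.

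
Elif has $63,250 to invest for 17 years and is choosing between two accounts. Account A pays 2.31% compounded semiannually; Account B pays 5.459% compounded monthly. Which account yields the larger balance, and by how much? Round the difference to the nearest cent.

Account B, by $66,194.83

A: (1 + 0.01155)^34 ≈ 1.4776448017, so 63,250 × 1.4776448017 ≈ 93,461.0337.
B: (1 + 0.05459/12)^204 ≈ 2.52420332604, so 63,250 × 2.52420332604 ≈ 159,655.8604.
Difference ≈ 66,194.8267 in favor of B.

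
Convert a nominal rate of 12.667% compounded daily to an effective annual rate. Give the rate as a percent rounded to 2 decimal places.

13.50%

One year is 365 periods at 0.000347041 each: (1 + 0.000347041)^365 ≈ 1.135017.
EAR = 1.135017 − 1 ≈ 13.50174%.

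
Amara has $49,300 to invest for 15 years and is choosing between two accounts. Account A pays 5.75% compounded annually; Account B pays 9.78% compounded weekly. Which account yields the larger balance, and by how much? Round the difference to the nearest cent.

Account A growth factor: (1 + 0.0575)^15 ≈ 2.31315982417; balance ≈ 114,038.7793.
Account B growth factor: (1 + 0.0978/52)^780 ≈ 4.33023660223; balance ≈ 213,480.6645.
Account B is larger by 99,441.8852.

Account B, by $99,441.89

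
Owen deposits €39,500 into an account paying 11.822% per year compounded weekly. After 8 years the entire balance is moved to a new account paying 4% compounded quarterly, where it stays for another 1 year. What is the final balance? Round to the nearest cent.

€105,719.41

After 8 years at 11.822%: 39,500 × 2.57200706217 ≈ 101,594.2790.
Then 1 years at 4%: 101,594.2790 × 1.04060401 ≈ 105,719.4141.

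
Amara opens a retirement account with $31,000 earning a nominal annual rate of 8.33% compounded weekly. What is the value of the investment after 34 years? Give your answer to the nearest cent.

$525,274.58

Growth factor = (1 + 0.0833/52)^1768 ≈ 16.9443413842.
A ≈ 31,000 × 16.9443413842 ≈ 525,274.5829.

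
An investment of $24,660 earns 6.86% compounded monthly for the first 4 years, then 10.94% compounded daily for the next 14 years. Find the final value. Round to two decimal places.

$149,930.47

After 4 years at 6.86%: 24,660 × 1.31471334034 ≈ 32,420.8310.
Then 14 years at 10.94%: 32,420.8310 × 4.62451044514 ≈ 149,930.4715.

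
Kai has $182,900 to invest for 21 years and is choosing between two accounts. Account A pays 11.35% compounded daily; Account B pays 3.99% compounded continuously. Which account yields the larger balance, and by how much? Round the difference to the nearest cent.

Account A, by $1,559,636.21

A: (1 + 0.1135/365)^7665 ≈ 10.83876968126, so 182,900 × 10.83876968126 ≈ 1,982,410.9747.
B: e^(0.0399·21) = e^0.8379 ≈ 2.31150771015, so 182,900 × 2.31150771015 ≈ 422,774.7602.
Difference ≈ 1,559,636.2145 in favor of A.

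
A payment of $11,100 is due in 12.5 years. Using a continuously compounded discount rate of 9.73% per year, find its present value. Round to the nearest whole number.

P = A·e^(−rt) = 11,100·e^(−1.21625).
e^(−1.21625) ≈ 0.29633935848, so P ≈ 3,289.3669.

$3,289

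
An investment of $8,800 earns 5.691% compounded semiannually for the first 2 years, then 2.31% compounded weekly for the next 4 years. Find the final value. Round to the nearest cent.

After 2 years at 5.691%: 8,800 × 1.1187709363 ≈ 9,845.1842.
Then 4 years at 2.31%: 9,845.1842 × 1.0967809524 ≈ 10,798.0105.

$10,798.01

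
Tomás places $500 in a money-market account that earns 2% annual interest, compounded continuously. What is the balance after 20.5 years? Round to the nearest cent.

A = P·e^(rt) = 500·e^(0.02·20.5) = 500·e^0.41.
e^0.41 ≈ 1.50681779, so A ≈ 753.4089.

$753.41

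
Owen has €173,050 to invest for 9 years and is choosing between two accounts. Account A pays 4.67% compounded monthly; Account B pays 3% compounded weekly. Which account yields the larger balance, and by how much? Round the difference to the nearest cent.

A: (1 + 0.0467/12)^108 ≈ 1.52117685486, so 173,050 × 1.52117685486 ≈ 263,239.6547.
B: (1 + 0.03/52)^468 ≈ 1.30986246785, so 173,050 × 1.30986246785 ≈ 226,671.7001.
Difference ≈ 36,567.9547 in favor of A.

Account A, by €36,567.95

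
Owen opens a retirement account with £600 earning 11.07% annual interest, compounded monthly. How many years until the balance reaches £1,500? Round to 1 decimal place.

(1 + 0.009225)^(12t) = 1,500/600 = 2.5.
12t·ln(1 + 0.009225) = ln(2.5); 12t = 0.91629/0.00918271 ≈ 99.7844.
t ≈ 8.3154 years.

8.3 years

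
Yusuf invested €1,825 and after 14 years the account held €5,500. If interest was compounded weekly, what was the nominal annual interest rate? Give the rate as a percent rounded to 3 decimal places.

7.886%

(1 + r/52)^728 = 5,500/1,825 = 3.0137.
1 + r/52 = 3.0137^(1/728) ≈ 1.001516, so r/52 ≈ 0.00151649.
r ≈ 52·0.00151649 = 7.88575%.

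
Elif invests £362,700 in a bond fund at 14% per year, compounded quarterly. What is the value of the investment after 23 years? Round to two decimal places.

Periodic rate = 14%/4 = 0.035; periods = 4·23 = 92.
A = 362,700·(1 + 0.035)^92 ≈ 362,700·23.68711567703 ≈ 8,591,316.8561.

£8,591,316.86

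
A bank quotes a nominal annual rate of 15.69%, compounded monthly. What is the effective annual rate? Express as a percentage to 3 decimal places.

16.869%

One year is 12 periods at 0.013075 each: (1 + 0.013075)^12 ≈ 1.16869.
EAR = 1.16869 − 1 ≈ 16.86896%.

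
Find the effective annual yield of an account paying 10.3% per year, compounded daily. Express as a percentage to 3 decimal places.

EAR = (1 + 10.3%/365)^365 − 1 = (1 + 0.000282192)^365 − 1.
(1 + 0.000282192)^365 ≈ 1.108475, so EAR ≈ 10.84753%.

10.848%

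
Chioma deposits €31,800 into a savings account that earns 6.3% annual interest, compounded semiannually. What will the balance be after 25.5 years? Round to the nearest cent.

Growth factor = (1 + 0.0315)^51 ≈ 4.86329761773.
A ≈ 31,800 × 4.86329761773 ≈ 154,652.8642.

€154,652.86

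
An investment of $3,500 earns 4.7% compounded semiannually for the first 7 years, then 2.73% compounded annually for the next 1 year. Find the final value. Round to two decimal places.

$4,977.32

Phase 1: 3,500·(1 + 0.0235)^14 ≈ 4,845.0460.
Phase 2: 4,845.0460·(1 + 0.0273)^1 ≈ 4,977.3157.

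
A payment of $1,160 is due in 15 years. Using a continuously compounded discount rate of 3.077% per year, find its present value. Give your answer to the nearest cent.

P = A·e^(−rt) = 1,160·e^(−0.46155).
e^(−0.46155) ≈ 0.6303059138, so P ≈ 731.1549.

$731.15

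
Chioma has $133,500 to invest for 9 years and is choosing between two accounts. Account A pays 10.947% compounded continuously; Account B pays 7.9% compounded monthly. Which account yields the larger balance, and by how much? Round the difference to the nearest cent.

Account A, by $86,393.23

Account A growth factor: e^(0.10947·9) = e^0.98523 ≈ 2.67842785199; balance ≈ 357,570.1182.
Account B growth factor: (1 + 0.079/12)^108 ≈ 2.03128753602; balance ≈ 271,176.8861.
Account A is larger by 86,393.2322.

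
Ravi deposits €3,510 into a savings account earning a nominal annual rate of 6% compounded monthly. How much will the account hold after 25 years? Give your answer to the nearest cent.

€15,672.04

Periodic rate = 6%/12 = 0.005; periods = 12·25 = 300.
A = 3,510·(1 + 0.005)^300 ≈ 3,510·4.4649698122 ≈ 15,672.0440.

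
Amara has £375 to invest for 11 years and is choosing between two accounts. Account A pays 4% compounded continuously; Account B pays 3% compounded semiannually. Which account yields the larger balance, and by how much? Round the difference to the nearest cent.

Account A, by £61.93

A: e^(0.04·11) = e^0.44 ≈ 1.55270722, so 375 × 1.55270722 ≈ 582.2652.
B: (1 + 0.015)^22 ≈ 1.3875637, so 375 × 1.3875637 ≈ 520.3364.
Difference ≈ 61.9288 in favor of A.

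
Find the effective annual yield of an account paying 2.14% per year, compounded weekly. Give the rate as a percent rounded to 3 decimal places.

EAR = (1 + 2.14%/52)^52 − 1 = (1 + 0.000411538)^52 − 1.
(1 + 0.000411538)^52 ≈ 1.021626, so EAR ≈ 2.16261%.

2.163%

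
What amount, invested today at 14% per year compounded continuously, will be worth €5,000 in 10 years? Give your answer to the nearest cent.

€1,232.98

P = A·e^(−rt) = 5,000·e^(−1.4).
e^(−1.4) ≈ 0.2465969639, so P ≈ 1,232.9848.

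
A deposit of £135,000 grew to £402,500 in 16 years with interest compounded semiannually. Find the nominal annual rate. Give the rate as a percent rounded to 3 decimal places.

The 32-period growth factor is 402,500/135,000 = 2.98148.
r/2 = 2.98148^(1/32) − 1 ≈ 0.0347275, so r ≈ 2·0.0347275 = 6.94551%.

6.946%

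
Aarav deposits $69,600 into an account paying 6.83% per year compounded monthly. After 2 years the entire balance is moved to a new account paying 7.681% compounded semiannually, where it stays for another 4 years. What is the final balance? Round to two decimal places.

$107,820.13

After 2 years at 6.83%: 69,600 × 1.14592563808 ≈ 79,756.4244.
Then 4 years at 7.681%: 79,756.4244 × 1.35186761706 ≈ 107,820.1274.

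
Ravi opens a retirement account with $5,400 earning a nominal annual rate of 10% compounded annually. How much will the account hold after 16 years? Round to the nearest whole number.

Growth factor = (1 + 0.1)^16 ≈ 4.5949729864.
A ≈ 5,400 × 4.5949729864 ≈ 24,812.8541.

$24,813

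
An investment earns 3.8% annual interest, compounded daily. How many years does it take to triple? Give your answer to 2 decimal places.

(1 + 0.00010411)^(365t) = 3.
365t = ln 3 / ln(1 + 0.00010411) ≈ 1.0986/0.000104104 ≈ 10553.0094.
t ≈ 28.9124.

28.91 years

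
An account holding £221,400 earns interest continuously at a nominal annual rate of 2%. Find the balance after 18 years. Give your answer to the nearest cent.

£317,339.13

A = P·e^(rt) = 221,400·e^(0.02·18) = 221,400·e^0.36.
e^0.36 ≈ 1.43332941456, so A ≈ 317,339.1324.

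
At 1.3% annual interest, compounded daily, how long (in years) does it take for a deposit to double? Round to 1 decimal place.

53.3 years

(1 + 0.0000356164)^(365t) = 2.
365t = ln 2 / ln(1 + 0.0000356164) ≈ 0.69315/3.56158e-05 ≈ 19461.7866.
t ≈ 53.3200.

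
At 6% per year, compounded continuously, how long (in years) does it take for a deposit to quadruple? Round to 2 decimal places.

23.10 years

e^(0.06t) = 4, so 0.06t = ln 4 ≈ 1.3863.
t ≈ 1.3863/0.06 ≈ 23.1049.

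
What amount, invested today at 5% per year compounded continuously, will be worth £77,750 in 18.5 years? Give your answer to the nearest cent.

P = A·e^(−rt) = 77,750·e^(−0.925).
e^(−0.925) ≈ 0.39653141907, so P ≈ 30,830.3178.

£30,830.32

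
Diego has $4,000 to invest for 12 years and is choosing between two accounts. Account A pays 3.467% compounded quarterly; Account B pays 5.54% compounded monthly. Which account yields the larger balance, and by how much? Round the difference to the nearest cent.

Account A growth factor: (1 + 0.0086675)^48 ≈ 1.51323136; balance ≈ 6,052.9254.
Account B growth factor: (1 + 0.0554/12)^144 ≈ 1.941129707; balance ≈ 7,764.5188.
Account B is larger by 1,711.5934.

Account B, by $1,711.59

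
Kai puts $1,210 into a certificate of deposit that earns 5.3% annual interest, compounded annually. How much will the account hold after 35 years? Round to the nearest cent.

Annual rate = 5.3% = 0.053; years = 35.
A = 1,210·(1 + 0.053)^35 ≈ 1,210·6.095270608 ≈ 7,375.2774.

$7,375.28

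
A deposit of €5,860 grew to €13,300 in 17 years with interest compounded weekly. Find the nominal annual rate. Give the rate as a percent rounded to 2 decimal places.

4.82%

The 884-period growth factor is 13,300/5,860 = 2.26962.
r/52 = 2.26962^(1/884) − 1 ≈ 0.000927596, so r ≈ 52·0.000927596 = 4.82350%.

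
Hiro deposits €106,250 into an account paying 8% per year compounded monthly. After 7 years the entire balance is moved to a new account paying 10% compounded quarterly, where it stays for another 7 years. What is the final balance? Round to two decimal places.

Phase 1: 106,250·(1 + 0.08/12)^84 ≈ 185,663.5930.
Phase 2: 185,663.5930·(1 + 0.025)^28 ≈ 370,676.4385.

€370,676.44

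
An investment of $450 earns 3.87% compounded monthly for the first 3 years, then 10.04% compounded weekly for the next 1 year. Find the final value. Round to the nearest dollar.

$559

After 3 years at 3.87%: 450 × 1.12289839 ≈ 505.3043.
Then 1 years at 10.04%: 505.3043 × 1.10550606 ≈ 558.6169.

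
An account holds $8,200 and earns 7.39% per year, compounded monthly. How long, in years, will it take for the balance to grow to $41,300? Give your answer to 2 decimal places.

We need (1 + 0.00615833)^(12t) = 5.0366, so 12t = ln 5.0366 / ln 1.006158 ≈ 263.3345.
t ≈ 263.3345/12 = 21.9445 years.

21.94 years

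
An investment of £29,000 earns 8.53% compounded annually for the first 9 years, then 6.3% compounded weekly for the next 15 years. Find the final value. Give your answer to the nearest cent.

After 9 years at 8.53%: 29,000 × 2.08904707751 ≈ 60,582.3652.
Then 15 years at 6.3%: 60,582.3652 × 2.57134217592 ≈ 155,777.9909.

£155,777.99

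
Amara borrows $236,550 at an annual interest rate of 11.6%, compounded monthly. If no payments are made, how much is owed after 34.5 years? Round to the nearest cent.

$12,694,706.32

Periodic rate = 11.6%/12 = 0.00966667; periods = 12·34.5 = 414.
A = 236,550·(1 + 0.116/12)^414 ≈ 236,550·53.66605925777 ≈ 12,694,706.3174.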